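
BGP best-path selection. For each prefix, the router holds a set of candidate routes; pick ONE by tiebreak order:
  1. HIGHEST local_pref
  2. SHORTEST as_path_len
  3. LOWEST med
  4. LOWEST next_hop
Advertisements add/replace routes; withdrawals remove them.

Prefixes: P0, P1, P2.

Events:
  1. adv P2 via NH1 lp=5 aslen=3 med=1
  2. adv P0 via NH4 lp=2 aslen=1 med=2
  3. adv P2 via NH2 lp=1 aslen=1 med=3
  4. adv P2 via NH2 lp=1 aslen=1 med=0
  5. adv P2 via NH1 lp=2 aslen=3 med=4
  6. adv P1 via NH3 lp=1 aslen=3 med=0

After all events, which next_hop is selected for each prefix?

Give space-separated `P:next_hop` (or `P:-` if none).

Op 1: best P0=- P1=- P2=NH1
Op 2: best P0=NH4 P1=- P2=NH1
Op 3: best P0=NH4 P1=- P2=NH1
Op 4: best P0=NH4 P1=- P2=NH1
Op 5: best P0=NH4 P1=- P2=NH1
Op 6: best P0=NH4 P1=NH3 P2=NH1

Answer: P0:NH4 P1:NH3 P2:NH1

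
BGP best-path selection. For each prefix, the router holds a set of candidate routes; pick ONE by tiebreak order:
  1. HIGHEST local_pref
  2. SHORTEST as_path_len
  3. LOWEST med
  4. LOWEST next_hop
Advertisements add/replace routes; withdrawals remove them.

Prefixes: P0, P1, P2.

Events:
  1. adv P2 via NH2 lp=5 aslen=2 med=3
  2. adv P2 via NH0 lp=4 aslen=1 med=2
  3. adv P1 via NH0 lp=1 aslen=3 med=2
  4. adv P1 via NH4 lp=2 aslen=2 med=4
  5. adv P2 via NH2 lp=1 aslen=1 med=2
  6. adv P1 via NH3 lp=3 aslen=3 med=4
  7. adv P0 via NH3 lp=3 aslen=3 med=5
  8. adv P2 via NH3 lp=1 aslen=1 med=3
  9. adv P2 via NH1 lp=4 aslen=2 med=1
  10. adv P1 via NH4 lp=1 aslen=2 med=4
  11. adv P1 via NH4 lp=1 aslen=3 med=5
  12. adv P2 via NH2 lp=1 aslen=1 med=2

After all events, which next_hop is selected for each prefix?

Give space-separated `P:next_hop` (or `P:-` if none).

Op 1: best P0=- P1=- P2=NH2
Op 2: best P0=- P1=- P2=NH2
Op 3: best P0=- P1=NH0 P2=NH2
Op 4: best P0=- P1=NH4 P2=NH2
Op 5: best P0=- P1=NH4 P2=NH0
Op 6: best P0=- P1=NH3 P2=NH0
Op 7: best P0=NH3 P1=NH3 P2=NH0
Op 8: best P0=NH3 P1=NH3 P2=NH0
Op 9: best P0=NH3 P1=NH3 P2=NH0
Op 10: best P0=NH3 P1=NH3 P2=NH0
Op 11: best P0=NH3 P1=NH3 P2=NH0
Op 12: best P0=NH3 P1=NH3 P2=NH0

Answer: P0:NH3 P1:NH3 P2:NH0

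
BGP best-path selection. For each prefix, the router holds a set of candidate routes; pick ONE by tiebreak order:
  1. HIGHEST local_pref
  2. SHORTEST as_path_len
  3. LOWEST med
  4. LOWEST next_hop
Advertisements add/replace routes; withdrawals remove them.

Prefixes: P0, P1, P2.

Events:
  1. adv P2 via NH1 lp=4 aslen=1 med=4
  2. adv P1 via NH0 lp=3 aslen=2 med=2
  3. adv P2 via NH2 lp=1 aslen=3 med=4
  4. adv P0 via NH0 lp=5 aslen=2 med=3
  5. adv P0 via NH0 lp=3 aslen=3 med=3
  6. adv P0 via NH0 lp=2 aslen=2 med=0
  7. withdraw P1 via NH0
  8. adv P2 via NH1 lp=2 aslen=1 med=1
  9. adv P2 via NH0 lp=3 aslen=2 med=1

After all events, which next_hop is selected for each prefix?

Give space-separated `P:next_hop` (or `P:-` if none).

Op 1: best P0=- P1=- P2=NH1
Op 2: best P0=- P1=NH0 P2=NH1
Op 3: best P0=- P1=NH0 P2=NH1
Op 4: best P0=NH0 P1=NH0 P2=NH1
Op 5: best P0=NH0 P1=NH0 P2=NH1
Op 6: best P0=NH0 P1=NH0 P2=NH1
Op 7: best P0=NH0 P1=- P2=NH1
Op 8: best P0=NH0 P1=- P2=NH1
Op 9: best P0=NH0 P1=- P2=NH0

Answer: P0:NH0 P1:- P2:NH0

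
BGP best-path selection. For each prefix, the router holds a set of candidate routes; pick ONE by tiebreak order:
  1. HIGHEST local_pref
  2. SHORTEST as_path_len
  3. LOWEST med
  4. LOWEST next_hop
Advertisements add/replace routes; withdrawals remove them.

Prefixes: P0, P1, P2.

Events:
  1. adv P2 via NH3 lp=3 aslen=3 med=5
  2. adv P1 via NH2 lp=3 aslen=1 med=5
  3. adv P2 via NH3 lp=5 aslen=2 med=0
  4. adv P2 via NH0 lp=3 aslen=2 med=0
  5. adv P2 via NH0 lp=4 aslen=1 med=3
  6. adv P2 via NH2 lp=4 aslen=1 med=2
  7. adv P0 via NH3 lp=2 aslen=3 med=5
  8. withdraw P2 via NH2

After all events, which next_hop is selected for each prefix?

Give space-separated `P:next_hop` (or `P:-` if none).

Answer: P0:NH3 P1:NH2 P2:NH3

Derivation:
Op 1: best P0=- P1=- P2=NH3
Op 2: best P0=- P1=NH2 P2=NH3
Op 3: best P0=- P1=NH2 P2=NH3
Op 4: best P0=- P1=NH2 P2=NH3
Op 5: best P0=- P1=NH2 P2=NH3
Op 6: best P0=- P1=NH2 P2=NH3
Op 7: best P0=NH3 P1=NH2 P2=NH3
Op 8: best P0=NH3 P1=NH2 P2=NH3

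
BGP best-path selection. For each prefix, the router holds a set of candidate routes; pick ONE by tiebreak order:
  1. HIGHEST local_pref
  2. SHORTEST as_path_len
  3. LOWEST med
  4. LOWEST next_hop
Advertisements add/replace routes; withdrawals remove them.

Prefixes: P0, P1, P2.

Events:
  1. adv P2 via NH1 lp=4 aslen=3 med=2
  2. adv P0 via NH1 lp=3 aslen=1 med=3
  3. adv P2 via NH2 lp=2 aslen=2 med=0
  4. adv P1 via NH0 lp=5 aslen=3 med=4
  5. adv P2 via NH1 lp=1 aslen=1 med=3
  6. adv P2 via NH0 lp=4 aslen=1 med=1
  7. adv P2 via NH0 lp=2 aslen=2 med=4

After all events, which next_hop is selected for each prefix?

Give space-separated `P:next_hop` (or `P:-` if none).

Answer: P0:NH1 P1:NH0 P2:NH2

Derivation:
Op 1: best P0=- P1=- P2=NH1
Op 2: best P0=NH1 P1=- P2=NH1
Op 3: best P0=NH1 P1=- P2=NH1
Op 4: best P0=NH1 P1=NH0 P2=NH1
Op 5: best P0=NH1 P1=NH0 P2=NH2
Op 6: best P0=NH1 P1=NH0 P2=NH0
Op 7: best P0=NH1 P1=NH0 P2=NH2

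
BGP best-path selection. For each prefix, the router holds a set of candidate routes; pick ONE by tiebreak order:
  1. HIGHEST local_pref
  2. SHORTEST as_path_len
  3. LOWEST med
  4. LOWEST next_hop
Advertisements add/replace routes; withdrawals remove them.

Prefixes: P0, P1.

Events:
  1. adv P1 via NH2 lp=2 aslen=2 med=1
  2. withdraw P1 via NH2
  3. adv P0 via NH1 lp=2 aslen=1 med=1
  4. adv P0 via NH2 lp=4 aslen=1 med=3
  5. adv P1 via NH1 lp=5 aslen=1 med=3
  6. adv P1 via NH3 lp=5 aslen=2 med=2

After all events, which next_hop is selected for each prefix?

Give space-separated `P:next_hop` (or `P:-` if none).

Op 1: best P0=- P1=NH2
Op 2: best P0=- P1=-
Op 3: best P0=NH1 P1=-
Op 4: best P0=NH2 P1=-
Op 5: best P0=NH2 P1=NH1
Op 6: best P0=NH2 P1=NH1

Answer: P0:NH2 P1:NH1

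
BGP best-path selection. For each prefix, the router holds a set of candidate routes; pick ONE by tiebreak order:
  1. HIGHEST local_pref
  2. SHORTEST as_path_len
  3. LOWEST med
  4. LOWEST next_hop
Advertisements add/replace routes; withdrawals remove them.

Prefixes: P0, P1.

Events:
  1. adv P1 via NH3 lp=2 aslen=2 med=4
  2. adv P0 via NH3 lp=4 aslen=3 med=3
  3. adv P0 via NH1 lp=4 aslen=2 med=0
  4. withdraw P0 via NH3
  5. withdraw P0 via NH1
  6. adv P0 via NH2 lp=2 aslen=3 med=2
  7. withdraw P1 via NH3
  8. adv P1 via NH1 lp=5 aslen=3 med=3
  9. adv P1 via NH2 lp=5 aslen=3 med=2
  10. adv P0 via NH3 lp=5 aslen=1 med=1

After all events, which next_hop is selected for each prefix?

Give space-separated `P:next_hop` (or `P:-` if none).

Op 1: best P0=- P1=NH3
Op 2: best P0=NH3 P1=NH3
Op 3: best P0=NH1 P1=NH3
Op 4: best P0=NH1 P1=NH3
Op 5: best P0=- P1=NH3
Op 6: best P0=NH2 P1=NH3
Op 7: best P0=NH2 P1=-
Op 8: best P0=NH2 P1=NH1
Op 9: best P0=NH2 P1=NH2
Op 10: best P0=NH3 P1=NH2

Answer: P0:NH3 P1:NH2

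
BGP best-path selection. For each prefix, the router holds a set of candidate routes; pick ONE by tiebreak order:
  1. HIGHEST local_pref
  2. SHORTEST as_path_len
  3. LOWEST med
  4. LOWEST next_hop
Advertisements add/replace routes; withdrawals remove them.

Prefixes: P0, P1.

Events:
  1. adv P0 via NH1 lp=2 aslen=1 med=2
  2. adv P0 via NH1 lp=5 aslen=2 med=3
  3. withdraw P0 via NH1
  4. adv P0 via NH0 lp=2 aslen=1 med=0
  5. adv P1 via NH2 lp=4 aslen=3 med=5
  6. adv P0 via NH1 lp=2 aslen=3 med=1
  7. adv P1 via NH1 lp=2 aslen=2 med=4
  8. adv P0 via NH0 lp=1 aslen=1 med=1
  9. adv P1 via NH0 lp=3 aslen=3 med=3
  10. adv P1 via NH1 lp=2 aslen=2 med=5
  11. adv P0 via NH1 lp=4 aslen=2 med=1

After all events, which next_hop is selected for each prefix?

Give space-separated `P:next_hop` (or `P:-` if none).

Answer: P0:NH1 P1:NH2

Derivation:
Op 1: best P0=NH1 P1=-
Op 2: best P0=NH1 P1=-
Op 3: best P0=- P1=-
Op 4: best P0=NH0 P1=-
Op 5: best P0=NH0 P1=NH2
Op 6: best P0=NH0 P1=NH2
Op 7: best P0=NH0 P1=NH2
Op 8: best P0=NH1 P1=NH2
Op 9: best P0=NH1 P1=NH2
Op 10: best P0=NH1 P1=NH2
Op 11: best P0=NH1 P1=NH2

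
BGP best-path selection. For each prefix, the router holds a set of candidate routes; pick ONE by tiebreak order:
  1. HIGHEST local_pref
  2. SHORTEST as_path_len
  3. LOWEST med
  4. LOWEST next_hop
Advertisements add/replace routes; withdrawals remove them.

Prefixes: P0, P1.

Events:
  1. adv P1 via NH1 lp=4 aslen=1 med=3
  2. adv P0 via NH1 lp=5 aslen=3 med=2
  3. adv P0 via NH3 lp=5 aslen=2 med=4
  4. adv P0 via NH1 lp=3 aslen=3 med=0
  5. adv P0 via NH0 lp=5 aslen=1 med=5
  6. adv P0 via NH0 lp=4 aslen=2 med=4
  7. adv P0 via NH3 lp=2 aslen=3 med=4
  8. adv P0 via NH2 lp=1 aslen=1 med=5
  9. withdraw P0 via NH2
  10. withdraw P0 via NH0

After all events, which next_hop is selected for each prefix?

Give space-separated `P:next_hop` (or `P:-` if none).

Op 1: best P0=- P1=NH1
Op 2: best P0=NH1 P1=NH1
Op 3: best P0=NH3 P1=NH1
Op 4: best P0=NH3 P1=NH1
Op 5: best P0=NH0 P1=NH1
Op 6: best P0=NH3 P1=NH1
Op 7: best P0=NH0 P1=NH1
Op 8: best P0=NH0 P1=NH1
Op 9: best P0=NH0 P1=NH1
Op 10: best P0=NH1 P1=NH1

Answer: P0:NH1 P1:NH1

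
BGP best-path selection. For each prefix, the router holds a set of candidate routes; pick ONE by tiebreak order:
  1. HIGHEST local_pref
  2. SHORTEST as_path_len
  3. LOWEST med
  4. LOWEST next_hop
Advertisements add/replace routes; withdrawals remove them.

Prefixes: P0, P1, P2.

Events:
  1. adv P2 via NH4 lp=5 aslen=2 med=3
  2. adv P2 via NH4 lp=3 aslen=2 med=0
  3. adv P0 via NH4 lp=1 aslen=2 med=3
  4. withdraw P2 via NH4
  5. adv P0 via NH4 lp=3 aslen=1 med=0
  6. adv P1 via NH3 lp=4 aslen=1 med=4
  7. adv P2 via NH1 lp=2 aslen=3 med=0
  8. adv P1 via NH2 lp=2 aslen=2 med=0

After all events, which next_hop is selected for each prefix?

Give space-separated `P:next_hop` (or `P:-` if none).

Op 1: best P0=- P1=- P2=NH4
Op 2: best P0=- P1=- P2=NH4
Op 3: best P0=NH4 P1=- P2=NH4
Op 4: best P0=NH4 P1=- P2=-
Op 5: best P0=NH4 P1=- P2=-
Op 6: best P0=NH4 P1=NH3 P2=-
Op 7: best P0=NH4 P1=NH3 P2=NH1
Op 8: best P0=NH4 P1=NH3 P2=NH1

Answer: P0:NH4 P1:NH3 P2:NH1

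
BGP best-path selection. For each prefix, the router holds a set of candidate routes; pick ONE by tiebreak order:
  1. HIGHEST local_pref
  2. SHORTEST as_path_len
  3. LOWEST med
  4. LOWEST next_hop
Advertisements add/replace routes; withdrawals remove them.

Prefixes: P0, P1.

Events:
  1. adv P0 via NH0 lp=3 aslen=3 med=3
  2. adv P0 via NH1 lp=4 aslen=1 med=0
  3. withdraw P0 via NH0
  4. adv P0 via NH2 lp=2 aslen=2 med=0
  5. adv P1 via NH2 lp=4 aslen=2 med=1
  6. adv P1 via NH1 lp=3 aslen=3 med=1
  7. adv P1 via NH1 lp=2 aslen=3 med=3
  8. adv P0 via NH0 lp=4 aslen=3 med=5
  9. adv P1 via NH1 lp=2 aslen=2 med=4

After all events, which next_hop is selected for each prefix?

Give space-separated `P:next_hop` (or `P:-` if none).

Op 1: best P0=NH0 P1=-
Op 2: best P0=NH1 P1=-
Op 3: best P0=NH1 P1=-
Op 4: best P0=NH1 P1=-
Op 5: best P0=NH1 P1=NH2
Op 6: best P0=NH1 P1=NH2
Op 7: best P0=NH1 P1=NH2
Op 8: best P0=NH1 P1=NH2
Op 9: best P0=NH1 P1=NH2

Answer: P0:NH1 P1:NH2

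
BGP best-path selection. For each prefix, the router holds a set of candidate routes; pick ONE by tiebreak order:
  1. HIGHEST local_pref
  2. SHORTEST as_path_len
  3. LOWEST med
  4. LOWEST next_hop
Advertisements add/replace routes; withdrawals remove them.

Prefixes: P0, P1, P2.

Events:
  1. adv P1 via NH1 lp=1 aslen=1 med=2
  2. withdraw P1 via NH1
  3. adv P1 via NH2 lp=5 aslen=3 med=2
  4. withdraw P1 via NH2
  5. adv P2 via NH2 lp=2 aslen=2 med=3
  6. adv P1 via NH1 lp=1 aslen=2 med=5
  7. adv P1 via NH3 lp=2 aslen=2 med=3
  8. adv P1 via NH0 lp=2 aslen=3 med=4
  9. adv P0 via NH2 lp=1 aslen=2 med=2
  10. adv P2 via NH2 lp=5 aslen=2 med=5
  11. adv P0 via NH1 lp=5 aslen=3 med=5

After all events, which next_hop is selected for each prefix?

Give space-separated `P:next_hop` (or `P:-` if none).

Op 1: best P0=- P1=NH1 P2=-
Op 2: best P0=- P1=- P2=-
Op 3: best P0=- P1=NH2 P2=-
Op 4: best P0=- P1=- P2=-
Op 5: best P0=- P1=- P2=NH2
Op 6: best P0=- P1=NH1 P2=NH2
Op 7: best P0=- P1=NH3 P2=NH2
Op 8: best P0=- P1=NH3 P2=NH2
Op 9: best P0=NH2 P1=NH3 P2=NH2
Op 10: best P0=NH2 P1=NH3 P2=NH2
Op 11: best P0=NH1 P1=NH3 P2=NH2

Answer: P0:NH1 P1:NH3 P2:NH2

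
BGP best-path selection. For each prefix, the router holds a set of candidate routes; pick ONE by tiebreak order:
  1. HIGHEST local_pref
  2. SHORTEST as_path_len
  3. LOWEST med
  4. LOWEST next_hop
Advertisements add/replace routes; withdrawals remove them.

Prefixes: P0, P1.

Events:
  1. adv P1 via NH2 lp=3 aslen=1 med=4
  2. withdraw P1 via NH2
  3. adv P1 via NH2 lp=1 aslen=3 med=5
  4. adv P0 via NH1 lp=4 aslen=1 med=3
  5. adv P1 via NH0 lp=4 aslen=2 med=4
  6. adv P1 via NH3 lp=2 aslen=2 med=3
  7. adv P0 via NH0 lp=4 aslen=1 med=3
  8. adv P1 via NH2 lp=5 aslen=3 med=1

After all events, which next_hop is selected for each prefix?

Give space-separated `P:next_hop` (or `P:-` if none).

Op 1: best P0=- P1=NH2
Op 2: best P0=- P1=-
Op 3: best P0=- P1=NH2
Op 4: best P0=NH1 P1=NH2
Op 5: best P0=NH1 P1=NH0
Op 6: best P0=NH1 P1=NH0
Op 7: best P0=NH0 P1=NH0
Op 8: best P0=NH0 P1=NH2

Answer: P0:NH0 P1:NH2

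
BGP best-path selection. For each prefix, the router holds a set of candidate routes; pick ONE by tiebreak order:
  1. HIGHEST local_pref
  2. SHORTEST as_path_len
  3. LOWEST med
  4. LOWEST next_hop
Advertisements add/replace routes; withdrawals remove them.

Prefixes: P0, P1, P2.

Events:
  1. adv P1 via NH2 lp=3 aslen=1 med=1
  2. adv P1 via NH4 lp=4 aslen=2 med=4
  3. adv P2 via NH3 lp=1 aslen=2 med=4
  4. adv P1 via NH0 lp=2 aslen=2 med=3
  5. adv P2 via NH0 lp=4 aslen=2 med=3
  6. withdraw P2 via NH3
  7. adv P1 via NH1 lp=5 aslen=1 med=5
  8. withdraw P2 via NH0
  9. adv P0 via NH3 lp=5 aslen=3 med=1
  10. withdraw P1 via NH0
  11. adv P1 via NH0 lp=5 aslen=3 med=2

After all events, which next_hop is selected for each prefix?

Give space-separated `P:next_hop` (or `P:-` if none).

Op 1: best P0=- P1=NH2 P2=-
Op 2: best P0=- P1=NH4 P2=-
Op 3: best P0=- P1=NH4 P2=NH3
Op 4: best P0=- P1=NH4 P2=NH3
Op 5: best P0=- P1=NH4 P2=NH0
Op 6: best P0=- P1=NH4 P2=NH0
Op 7: best P0=- P1=NH1 P2=NH0
Op 8: best P0=- P1=NH1 P2=-
Op 9: best P0=NH3 P1=NH1 P2=-
Op 10: best P0=NH3 P1=NH1 P2=-
Op 11: best P0=NH3 P1=NH1 P2=-

Answer: P0:NH3 P1:NH1 P2:-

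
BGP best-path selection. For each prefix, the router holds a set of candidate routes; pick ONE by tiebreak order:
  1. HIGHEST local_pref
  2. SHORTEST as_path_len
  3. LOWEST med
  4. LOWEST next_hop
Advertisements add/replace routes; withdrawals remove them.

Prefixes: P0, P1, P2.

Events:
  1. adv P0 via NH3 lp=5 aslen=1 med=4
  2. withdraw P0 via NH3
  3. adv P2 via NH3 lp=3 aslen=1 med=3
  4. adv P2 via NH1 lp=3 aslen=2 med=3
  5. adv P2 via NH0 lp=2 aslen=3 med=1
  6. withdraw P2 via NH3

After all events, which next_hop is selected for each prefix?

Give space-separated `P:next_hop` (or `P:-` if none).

Op 1: best P0=NH3 P1=- P2=-
Op 2: best P0=- P1=- P2=-
Op 3: best P0=- P1=- P2=NH3
Op 4: best P0=- P1=- P2=NH3
Op 5: best P0=- P1=- P2=NH3
Op 6: best P0=- P1=- P2=NH1

Answer: P0:- P1:- P2:NH1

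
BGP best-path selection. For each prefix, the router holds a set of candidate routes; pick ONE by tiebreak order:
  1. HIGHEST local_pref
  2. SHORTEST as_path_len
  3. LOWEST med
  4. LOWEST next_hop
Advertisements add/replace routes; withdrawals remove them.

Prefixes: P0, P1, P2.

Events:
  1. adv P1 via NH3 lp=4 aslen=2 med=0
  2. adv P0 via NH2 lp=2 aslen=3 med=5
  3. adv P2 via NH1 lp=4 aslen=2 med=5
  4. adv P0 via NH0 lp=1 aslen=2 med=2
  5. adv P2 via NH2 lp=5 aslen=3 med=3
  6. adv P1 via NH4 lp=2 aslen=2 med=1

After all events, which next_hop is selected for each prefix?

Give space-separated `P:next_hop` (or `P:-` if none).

Op 1: best P0=- P1=NH3 P2=-
Op 2: best P0=NH2 P1=NH3 P2=-
Op 3: best P0=NH2 P1=NH3 P2=NH1
Op 4: best P0=NH2 P1=NH3 P2=NH1
Op 5: best P0=NH2 P1=NH3 P2=NH2
Op 6: best P0=NH2 P1=NH3 P2=NH2

Answer: P0:NH2 P1:NH3 P2:NH2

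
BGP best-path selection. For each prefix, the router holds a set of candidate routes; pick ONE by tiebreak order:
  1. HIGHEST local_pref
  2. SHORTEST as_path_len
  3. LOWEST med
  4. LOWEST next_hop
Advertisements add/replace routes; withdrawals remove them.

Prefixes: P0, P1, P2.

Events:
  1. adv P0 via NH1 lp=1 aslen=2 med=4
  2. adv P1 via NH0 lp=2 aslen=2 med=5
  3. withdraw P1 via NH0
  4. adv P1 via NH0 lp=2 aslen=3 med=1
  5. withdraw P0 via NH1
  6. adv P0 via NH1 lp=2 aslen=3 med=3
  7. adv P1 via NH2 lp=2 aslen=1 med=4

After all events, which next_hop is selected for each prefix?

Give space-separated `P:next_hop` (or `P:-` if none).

Op 1: best P0=NH1 P1=- P2=-
Op 2: best P0=NH1 P1=NH0 P2=-
Op 3: best P0=NH1 P1=- P2=-
Op 4: best P0=NH1 P1=NH0 P2=-
Op 5: best P0=- P1=NH0 P2=-
Op 6: best P0=NH1 P1=NH0 P2=-
Op 7: best P0=NH1 P1=NH2 P2=-

Answer: P0:NH1 P1:NH2 P2:-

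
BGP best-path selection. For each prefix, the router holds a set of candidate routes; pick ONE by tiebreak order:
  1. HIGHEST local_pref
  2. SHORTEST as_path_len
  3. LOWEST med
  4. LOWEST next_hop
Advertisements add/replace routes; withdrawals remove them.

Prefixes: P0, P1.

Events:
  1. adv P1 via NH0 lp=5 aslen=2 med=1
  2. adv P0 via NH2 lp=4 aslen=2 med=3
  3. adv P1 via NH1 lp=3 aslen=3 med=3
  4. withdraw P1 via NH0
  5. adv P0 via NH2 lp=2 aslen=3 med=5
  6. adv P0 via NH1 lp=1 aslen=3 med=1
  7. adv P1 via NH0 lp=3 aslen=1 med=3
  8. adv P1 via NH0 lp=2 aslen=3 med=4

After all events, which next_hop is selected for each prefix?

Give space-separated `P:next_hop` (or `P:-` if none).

Op 1: best P0=- P1=NH0
Op 2: best P0=NH2 P1=NH0
Op 3: best P0=NH2 P1=NH0
Op 4: best P0=NH2 P1=NH1
Op 5: best P0=NH2 P1=NH1
Op 6: best P0=NH2 P1=NH1
Op 7: best P0=NH2 P1=NH0
Op 8: best P0=NH2 P1=NH1

Answer: P0:NH2 P1:NH1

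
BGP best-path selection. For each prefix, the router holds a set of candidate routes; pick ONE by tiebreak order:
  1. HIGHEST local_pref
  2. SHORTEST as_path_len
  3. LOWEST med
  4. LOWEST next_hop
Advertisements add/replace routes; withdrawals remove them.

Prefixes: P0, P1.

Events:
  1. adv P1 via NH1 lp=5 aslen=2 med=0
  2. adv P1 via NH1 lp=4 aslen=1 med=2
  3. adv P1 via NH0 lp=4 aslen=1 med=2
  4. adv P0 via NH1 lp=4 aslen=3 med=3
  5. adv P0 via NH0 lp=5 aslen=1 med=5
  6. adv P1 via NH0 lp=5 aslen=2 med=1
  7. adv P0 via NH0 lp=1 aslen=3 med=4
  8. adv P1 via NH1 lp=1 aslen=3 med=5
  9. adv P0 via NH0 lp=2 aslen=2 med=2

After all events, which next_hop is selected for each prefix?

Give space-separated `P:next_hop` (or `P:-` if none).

Op 1: best P0=- P1=NH1
Op 2: best P0=- P1=NH1
Op 3: best P0=- P1=NH0
Op 4: best P0=NH1 P1=NH0
Op 5: best P0=NH0 P1=NH0
Op 6: best P0=NH0 P1=NH0
Op 7: best P0=NH1 P1=NH0
Op 8: best P0=NH1 P1=NH0
Op 9: best P0=NH1 P1=NH0

Answer: P0:NH1 P1:NH0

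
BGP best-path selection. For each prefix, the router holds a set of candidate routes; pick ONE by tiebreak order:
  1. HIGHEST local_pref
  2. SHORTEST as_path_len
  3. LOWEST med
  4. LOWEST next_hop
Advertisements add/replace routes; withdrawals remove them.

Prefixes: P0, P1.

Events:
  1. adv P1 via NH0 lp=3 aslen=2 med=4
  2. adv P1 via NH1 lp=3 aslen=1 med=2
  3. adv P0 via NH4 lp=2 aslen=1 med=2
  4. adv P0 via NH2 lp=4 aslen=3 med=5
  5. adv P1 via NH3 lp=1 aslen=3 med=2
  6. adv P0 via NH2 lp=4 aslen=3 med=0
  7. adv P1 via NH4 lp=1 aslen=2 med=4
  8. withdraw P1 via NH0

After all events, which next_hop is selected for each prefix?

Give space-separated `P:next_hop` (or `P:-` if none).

Op 1: best P0=- P1=NH0
Op 2: best P0=- P1=NH1
Op 3: best P0=NH4 P1=NH1
Op 4: best P0=NH2 P1=NH1
Op 5: best P0=NH2 P1=NH1
Op 6: best P0=NH2 P1=NH1
Op 7: best P0=NH2 P1=NH1
Op 8: best P0=NH2 P1=NH1

Answer: P0:NH2 P1:NH1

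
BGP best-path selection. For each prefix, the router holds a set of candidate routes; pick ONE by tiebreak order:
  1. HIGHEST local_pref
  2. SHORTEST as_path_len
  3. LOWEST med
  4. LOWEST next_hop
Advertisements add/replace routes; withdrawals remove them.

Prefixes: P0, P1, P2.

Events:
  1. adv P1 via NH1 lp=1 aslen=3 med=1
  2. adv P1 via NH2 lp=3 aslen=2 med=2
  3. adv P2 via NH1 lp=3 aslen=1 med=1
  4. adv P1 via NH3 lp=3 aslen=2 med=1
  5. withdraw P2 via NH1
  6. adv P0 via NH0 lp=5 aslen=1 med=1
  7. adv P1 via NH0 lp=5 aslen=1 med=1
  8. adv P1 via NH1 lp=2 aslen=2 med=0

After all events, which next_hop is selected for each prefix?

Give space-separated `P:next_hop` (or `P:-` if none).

Answer: P0:NH0 P1:NH0 P2:-

Derivation:
Op 1: best P0=- P1=NH1 P2=-
Op 2: best P0=- P1=NH2 P2=-
Op 3: best P0=- P1=NH2 P2=NH1
Op 4: best P0=- P1=NH3 P2=NH1
Op 5: best P0=- P1=NH3 P2=-
Op 6: best P0=NH0 P1=NH3 P2=-
Op 7: best P0=NH0 P1=NH0 P2=-
Op 8: best P0=NH0 P1=NH0 P2=-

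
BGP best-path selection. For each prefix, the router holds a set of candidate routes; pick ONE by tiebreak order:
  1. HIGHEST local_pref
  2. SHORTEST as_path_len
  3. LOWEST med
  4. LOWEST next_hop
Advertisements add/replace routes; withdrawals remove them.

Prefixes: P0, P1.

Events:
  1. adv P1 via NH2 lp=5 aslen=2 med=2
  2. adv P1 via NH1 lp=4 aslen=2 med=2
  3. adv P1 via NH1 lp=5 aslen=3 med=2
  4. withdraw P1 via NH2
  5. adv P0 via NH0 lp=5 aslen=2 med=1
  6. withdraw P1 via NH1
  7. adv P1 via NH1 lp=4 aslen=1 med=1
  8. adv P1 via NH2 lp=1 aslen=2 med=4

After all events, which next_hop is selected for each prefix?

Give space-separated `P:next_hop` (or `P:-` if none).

Answer: P0:NH0 P1:NH1

Derivation:
Op 1: best P0=- P1=NH2
Op 2: best P0=- P1=NH2
Op 3: best P0=- P1=NH2
Op 4: best P0=- P1=NH1
Op 5: best P0=NH0 P1=NH1
Op 6: best P0=NH0 P1=-
Op 7: best P0=NH0 P1=NH1
Op 8: best P0=NH0 P1=NH1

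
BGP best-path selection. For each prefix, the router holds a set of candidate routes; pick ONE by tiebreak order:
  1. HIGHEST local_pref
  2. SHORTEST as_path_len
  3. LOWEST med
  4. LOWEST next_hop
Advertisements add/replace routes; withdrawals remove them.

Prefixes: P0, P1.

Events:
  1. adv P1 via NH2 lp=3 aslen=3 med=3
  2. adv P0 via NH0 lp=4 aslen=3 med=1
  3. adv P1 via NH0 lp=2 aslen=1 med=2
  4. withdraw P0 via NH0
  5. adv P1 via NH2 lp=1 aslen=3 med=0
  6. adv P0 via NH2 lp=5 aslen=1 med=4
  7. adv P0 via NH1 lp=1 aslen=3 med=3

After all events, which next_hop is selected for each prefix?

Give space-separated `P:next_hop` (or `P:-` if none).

Answer: P0:NH2 P1:NH0

Derivation:
Op 1: best P0=- P1=NH2
Op 2: best P0=NH0 P1=NH2
Op 3: best P0=NH0 P1=NH2
Op 4: best P0=- P1=NH2
Op 5: best P0=- P1=NH0
Op 6: best P0=NH2 P1=NH0
Op 7: best P0=NH2 P1=NH0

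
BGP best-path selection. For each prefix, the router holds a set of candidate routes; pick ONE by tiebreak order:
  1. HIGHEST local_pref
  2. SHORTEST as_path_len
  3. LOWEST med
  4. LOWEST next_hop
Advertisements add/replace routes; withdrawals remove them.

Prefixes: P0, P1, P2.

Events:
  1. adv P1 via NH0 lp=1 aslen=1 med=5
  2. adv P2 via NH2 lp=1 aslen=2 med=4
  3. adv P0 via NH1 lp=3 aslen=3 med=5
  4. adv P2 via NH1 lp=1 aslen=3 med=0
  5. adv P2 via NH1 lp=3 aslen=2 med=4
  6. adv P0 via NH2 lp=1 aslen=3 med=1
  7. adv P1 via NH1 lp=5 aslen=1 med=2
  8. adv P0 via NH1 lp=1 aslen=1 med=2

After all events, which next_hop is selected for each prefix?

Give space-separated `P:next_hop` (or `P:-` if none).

Op 1: best P0=- P1=NH0 P2=-
Op 2: best P0=- P1=NH0 P2=NH2
Op 3: best P0=NH1 P1=NH0 P2=NH2
Op 4: best P0=NH1 P1=NH0 P2=NH2
Op 5: best P0=NH1 P1=NH0 P2=NH1
Op 6: best P0=NH1 P1=NH0 P2=NH1
Op 7: best P0=NH1 P1=NH1 P2=NH1
Op 8: best P0=NH1 P1=NH1 P2=NH1

Answer: P0:NH1 P1:NH1 P2:NH1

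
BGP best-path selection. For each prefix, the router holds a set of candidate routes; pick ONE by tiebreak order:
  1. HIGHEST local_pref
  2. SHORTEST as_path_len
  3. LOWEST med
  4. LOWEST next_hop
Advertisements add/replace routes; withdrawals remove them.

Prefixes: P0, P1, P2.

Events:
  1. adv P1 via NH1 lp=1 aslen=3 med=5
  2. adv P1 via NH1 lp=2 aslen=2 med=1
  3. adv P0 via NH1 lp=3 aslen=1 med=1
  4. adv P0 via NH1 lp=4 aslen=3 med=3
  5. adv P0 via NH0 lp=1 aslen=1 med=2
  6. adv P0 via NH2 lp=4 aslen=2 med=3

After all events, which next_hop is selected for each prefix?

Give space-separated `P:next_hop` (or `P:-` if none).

Answer: P0:NH2 P1:NH1 P2:-

Derivation:
Op 1: best P0=- P1=NH1 P2=-
Op 2: best P0=- P1=NH1 P2=-
Op 3: best P0=NH1 P1=NH1 P2=-
Op 4: best P0=NH1 P1=NH1 P2=-
Op 5: best P0=NH1 P1=NH1 P2=-
Op 6: best P0=NH2 P1=NH1 P2=-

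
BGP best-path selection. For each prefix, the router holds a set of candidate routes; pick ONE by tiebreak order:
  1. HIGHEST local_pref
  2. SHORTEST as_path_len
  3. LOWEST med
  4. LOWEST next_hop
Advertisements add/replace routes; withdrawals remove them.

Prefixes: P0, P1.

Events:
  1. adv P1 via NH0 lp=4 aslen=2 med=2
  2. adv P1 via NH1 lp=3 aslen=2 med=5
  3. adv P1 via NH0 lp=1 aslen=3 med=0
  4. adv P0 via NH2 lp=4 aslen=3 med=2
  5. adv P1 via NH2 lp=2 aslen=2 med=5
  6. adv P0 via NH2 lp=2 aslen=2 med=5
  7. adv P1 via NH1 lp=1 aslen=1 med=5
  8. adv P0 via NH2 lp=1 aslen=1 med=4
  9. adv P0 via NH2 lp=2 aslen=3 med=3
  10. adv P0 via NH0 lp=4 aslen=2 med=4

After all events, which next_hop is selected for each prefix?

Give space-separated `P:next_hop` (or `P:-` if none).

Answer: P0:NH0 P1:NH2

Derivation:
Op 1: best P0=- P1=NH0
Op 2: best P0=- P1=NH0
Op 3: best P0=- P1=NH1
Op 4: best P0=NH2 P1=NH1
Op 5: best P0=NH2 P1=NH1
Op 6: best P0=NH2 P1=NH1
Op 7: best P0=NH2 P1=NH2
Op 8: best P0=NH2 P1=NH2
Op 9: best P0=NH2 P1=NH2
Op 10: best P0=NH0 P1=NH2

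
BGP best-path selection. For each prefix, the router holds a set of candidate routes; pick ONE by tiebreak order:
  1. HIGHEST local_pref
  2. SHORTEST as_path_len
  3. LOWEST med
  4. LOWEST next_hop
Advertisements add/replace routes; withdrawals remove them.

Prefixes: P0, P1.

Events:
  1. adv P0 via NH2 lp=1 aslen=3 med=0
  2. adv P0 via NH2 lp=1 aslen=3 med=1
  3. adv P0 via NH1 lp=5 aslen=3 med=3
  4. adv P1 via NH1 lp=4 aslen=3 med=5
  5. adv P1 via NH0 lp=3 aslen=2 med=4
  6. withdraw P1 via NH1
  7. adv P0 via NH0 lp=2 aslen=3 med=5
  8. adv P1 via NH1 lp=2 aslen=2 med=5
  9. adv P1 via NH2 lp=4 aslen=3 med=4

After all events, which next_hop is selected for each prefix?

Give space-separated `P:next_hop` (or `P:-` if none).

Answer: P0:NH1 P1:NH2

Derivation:
Op 1: best P0=NH2 P1=-
Op 2: best P0=NH2 P1=-
Op 3: best P0=NH1 P1=-
Op 4: best P0=NH1 P1=NH1
Op 5: best P0=NH1 P1=NH1
Op 6: best P0=NH1 P1=NH0
Op 7: best P0=NH1 P1=NH0
Op 8: best P0=NH1 P1=NH0
Op 9: best P0=NH1 P1=NH2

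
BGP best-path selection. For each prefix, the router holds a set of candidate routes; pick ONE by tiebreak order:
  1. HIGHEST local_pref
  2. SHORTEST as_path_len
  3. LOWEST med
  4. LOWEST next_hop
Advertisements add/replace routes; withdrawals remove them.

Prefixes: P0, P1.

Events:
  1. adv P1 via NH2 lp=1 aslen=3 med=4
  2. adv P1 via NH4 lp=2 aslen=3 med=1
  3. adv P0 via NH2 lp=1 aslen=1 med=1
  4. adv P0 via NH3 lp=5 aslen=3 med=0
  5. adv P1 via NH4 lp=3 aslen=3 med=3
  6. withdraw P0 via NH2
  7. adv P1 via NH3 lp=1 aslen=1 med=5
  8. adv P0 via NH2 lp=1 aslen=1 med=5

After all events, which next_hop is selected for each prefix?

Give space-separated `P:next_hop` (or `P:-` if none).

Answer: P0:NH3 P1:NH4

Derivation:
Op 1: best P0=- P1=NH2
Op 2: best P0=- P1=NH4
Op 3: best P0=NH2 P1=NH4
Op 4: best P0=NH3 P1=NH4
Op 5: best P0=NH3 P1=NH4
Op 6: best P0=NH3 P1=NH4
Op 7: best P0=NH3 P1=NH4
Op 8: best P0=NH3 P1=NH4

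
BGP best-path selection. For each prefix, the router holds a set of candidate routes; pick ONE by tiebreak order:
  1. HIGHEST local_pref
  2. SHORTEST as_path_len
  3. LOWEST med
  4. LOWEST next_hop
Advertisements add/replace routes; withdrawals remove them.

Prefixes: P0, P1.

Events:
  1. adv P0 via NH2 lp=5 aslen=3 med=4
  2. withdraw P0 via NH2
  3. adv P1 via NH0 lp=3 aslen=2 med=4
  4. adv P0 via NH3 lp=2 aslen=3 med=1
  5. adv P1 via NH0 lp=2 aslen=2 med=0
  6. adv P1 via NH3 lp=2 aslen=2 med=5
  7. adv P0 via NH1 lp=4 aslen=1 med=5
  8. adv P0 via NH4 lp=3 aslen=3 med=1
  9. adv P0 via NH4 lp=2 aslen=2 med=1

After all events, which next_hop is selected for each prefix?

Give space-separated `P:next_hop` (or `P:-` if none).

Op 1: best P0=NH2 P1=-
Op 2: best P0=- P1=-
Op 3: best P0=- P1=NH0
Op 4: best P0=NH3 P1=NH0
Op 5: best P0=NH3 P1=NH0
Op 6: best P0=NH3 P1=NH0
Op 7: best P0=NH1 P1=NH0
Op 8: best P0=NH1 P1=NH0
Op 9: best P0=NH1 P1=NH0

Answer: P0:NH1 P1:NH0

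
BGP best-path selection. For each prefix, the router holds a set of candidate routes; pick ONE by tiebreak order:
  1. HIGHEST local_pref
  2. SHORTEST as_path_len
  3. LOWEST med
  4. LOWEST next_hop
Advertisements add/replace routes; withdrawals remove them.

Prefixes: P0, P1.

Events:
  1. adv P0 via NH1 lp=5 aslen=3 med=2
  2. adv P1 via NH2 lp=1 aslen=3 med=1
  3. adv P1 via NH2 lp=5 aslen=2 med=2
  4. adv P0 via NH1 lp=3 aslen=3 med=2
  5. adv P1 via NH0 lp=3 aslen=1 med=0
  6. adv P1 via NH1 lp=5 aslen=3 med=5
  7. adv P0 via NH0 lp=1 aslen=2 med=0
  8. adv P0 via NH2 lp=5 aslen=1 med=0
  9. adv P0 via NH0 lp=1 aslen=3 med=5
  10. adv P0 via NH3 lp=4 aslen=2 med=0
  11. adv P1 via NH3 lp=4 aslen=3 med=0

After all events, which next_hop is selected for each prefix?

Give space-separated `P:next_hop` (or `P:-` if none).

Op 1: best P0=NH1 P1=-
Op 2: best P0=NH1 P1=NH2
Op 3: best P0=NH1 P1=NH2
Op 4: best P0=NH1 P1=NH2
Op 5: best P0=NH1 P1=NH2
Op 6: best P0=NH1 P1=NH2
Op 7: best P0=NH1 P1=NH2
Op 8: best P0=NH2 P1=NH2
Op 9: best P0=NH2 P1=NH2
Op 10: best P0=NH2 P1=NH2
Op 11: best P0=NH2 P1=NH2

Answer: P0:NH2 P1:NH2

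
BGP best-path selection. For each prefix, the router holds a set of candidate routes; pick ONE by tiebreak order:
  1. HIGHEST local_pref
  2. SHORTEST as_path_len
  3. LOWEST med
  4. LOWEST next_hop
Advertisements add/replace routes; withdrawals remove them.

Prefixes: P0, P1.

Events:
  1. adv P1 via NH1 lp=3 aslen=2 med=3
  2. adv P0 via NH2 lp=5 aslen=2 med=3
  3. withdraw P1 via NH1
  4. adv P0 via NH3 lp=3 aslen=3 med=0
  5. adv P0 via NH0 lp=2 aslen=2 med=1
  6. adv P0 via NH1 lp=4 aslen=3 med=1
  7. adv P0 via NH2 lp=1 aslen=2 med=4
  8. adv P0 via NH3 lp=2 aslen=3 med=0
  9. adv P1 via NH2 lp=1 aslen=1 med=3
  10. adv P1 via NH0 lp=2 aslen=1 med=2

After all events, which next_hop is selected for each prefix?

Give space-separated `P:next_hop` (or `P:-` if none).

Answer: P0:NH1 P1:NH0

Derivation:
Op 1: best P0=- P1=NH1
Op 2: best P0=NH2 P1=NH1
Op 3: best P0=NH2 P1=-
Op 4: best P0=NH2 P1=-
Op 5: best P0=NH2 P1=-
Op 6: best P0=NH2 P1=-
Op 7: best P0=NH1 P1=-
Op 8: best P0=NH1 P1=-
Op 9: best P0=NH1 P1=NH2
Op 10: best P0=NH1 P1=NH0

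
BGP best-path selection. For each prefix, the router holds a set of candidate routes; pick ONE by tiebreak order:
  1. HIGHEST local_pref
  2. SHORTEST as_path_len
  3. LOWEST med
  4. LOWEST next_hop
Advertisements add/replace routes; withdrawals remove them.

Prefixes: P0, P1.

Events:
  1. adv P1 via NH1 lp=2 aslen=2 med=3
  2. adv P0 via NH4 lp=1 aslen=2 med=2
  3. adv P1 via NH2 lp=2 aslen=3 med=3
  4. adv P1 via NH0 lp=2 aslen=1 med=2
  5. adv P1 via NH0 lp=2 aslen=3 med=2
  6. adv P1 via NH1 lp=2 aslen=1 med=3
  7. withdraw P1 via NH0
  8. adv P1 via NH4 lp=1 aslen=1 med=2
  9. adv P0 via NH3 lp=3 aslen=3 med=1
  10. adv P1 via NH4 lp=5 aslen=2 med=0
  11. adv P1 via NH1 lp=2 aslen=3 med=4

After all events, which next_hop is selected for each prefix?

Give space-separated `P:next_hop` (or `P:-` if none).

Answer: P0:NH3 P1:NH4

Derivation:
Op 1: best P0=- P1=NH1
Op 2: best P0=NH4 P1=NH1
Op 3: best P0=NH4 P1=NH1
Op 4: best P0=NH4 P1=NH0
Op 5: best P0=NH4 P1=NH1
Op 6: best P0=NH4 P1=NH1
Op 7: best P0=NH4 P1=NH1
Op 8: best P0=NH4 P1=NH1
Op 9: best P0=NH3 P1=NH1
Op 10: best P0=NH3 P1=NH4
Op 11: best P0=NH3 P1=NH4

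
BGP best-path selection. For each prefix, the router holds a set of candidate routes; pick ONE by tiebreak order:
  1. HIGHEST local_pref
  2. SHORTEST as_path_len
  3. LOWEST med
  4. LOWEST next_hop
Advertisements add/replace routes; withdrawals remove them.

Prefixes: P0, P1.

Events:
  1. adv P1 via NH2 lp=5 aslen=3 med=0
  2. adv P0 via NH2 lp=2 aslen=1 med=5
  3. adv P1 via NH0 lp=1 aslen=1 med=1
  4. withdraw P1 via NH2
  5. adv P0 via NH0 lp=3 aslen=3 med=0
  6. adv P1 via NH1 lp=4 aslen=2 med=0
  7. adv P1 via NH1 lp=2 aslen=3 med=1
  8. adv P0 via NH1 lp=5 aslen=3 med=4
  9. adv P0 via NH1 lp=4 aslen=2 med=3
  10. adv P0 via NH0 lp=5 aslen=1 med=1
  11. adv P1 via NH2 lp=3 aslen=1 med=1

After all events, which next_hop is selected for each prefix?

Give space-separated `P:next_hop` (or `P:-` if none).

Op 1: best P0=- P1=NH2
Op 2: best P0=NH2 P1=NH2
Op 3: best P0=NH2 P1=NH2
Op 4: best P0=NH2 P1=NH0
Op 5: best P0=NH0 P1=NH0
Op 6: best P0=NH0 P1=NH1
Op 7: best P0=NH0 P1=NH1
Op 8: best P0=NH1 P1=NH1
Op 9: best P0=NH1 P1=NH1
Op 10: best P0=NH0 P1=NH1
Op 11: best P0=NH0 P1=NH2

Answer: P0:NH0 P1:NH2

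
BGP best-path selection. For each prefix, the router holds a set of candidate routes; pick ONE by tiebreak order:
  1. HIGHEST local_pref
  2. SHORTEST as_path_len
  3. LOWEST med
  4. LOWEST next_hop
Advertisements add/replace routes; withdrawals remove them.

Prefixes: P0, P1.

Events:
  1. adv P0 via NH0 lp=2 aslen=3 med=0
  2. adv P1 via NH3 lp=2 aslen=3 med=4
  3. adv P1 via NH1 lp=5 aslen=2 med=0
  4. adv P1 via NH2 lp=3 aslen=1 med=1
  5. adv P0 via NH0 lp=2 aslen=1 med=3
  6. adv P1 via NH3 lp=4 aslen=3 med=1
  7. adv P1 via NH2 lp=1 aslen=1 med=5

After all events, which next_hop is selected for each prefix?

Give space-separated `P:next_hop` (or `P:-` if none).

Op 1: best P0=NH0 P1=-
Op 2: best P0=NH0 P1=NH3
Op 3: best P0=NH0 P1=NH1
Op 4: best P0=NH0 P1=NH1
Op 5: best P0=NH0 P1=NH1
Op 6: best P0=NH0 P1=NH1
Op 7: best P0=NH0 P1=NH1

Answer: P0:NH0 P1:NH1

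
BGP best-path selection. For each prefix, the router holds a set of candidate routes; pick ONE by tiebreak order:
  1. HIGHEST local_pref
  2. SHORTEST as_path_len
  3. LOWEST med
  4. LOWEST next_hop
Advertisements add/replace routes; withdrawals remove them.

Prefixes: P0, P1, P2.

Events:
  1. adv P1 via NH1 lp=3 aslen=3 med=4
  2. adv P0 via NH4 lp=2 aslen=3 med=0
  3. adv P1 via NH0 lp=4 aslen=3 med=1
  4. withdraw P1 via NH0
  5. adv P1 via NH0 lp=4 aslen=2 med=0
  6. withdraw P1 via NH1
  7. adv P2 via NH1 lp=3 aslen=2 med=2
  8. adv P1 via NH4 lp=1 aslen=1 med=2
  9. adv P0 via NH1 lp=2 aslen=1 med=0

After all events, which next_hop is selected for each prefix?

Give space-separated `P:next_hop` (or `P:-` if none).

Op 1: best P0=- P1=NH1 P2=-
Op 2: best P0=NH4 P1=NH1 P2=-
Op 3: best P0=NH4 P1=NH0 P2=-
Op 4: best P0=NH4 P1=NH1 P2=-
Op 5: best P0=NH4 P1=NH0 P2=-
Op 6: best P0=NH4 P1=NH0 P2=-
Op 7: best P0=NH4 P1=NH0 P2=NH1
Op 8: best P0=NH4 P1=NH0 P2=NH1
Op 9: best P0=NH1 P1=NH0 P2=NH1

Answer: P0:NH1 P1:NH0 P2:NH1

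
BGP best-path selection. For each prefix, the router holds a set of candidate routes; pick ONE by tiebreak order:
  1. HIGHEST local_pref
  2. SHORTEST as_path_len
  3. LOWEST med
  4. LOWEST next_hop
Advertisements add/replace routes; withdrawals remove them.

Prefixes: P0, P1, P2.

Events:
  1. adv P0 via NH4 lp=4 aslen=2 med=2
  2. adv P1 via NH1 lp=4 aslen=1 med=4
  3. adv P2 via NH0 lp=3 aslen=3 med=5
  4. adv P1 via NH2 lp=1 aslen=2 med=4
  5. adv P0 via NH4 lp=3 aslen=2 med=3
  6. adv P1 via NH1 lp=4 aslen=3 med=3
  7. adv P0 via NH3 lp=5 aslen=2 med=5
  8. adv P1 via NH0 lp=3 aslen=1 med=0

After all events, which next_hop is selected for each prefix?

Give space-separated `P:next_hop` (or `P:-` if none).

Op 1: best P0=NH4 P1=- P2=-
Op 2: best P0=NH4 P1=NH1 P2=-
Op 3: best P0=NH4 P1=NH1 P2=NH0
Op 4: best P0=NH4 P1=NH1 P2=NH0
Op 5: best P0=NH4 P1=NH1 P2=NH0
Op 6: best P0=NH4 P1=NH1 P2=NH0
Op 7: best P0=NH3 P1=NH1 P2=NH0
Op 8: best P0=NH3 P1=NH1 P2=NH0

Answer: P0:NH3 P1:NH1 P2:NH0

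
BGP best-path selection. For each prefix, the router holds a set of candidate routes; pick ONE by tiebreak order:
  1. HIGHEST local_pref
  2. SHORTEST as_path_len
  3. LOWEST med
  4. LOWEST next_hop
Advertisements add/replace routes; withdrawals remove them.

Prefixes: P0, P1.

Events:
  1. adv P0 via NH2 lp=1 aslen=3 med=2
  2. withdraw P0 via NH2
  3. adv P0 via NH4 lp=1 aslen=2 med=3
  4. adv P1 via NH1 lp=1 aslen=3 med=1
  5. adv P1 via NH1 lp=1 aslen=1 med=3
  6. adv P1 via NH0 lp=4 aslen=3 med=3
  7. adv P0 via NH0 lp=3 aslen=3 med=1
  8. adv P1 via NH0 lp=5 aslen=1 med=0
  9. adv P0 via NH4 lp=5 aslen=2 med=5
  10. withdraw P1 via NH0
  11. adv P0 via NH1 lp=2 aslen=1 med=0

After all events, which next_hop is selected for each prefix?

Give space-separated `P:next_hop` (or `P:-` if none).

Op 1: best P0=NH2 P1=-
Op 2: best P0=- P1=-
Op 3: best P0=NH4 P1=-
Op 4: best P0=NH4 P1=NH1
Op 5: best P0=NH4 P1=NH1
Op 6: best P0=NH4 P1=NH0
Op 7: best P0=NH0 P1=NH0
Op 8: best P0=NH0 P1=NH0
Op 9: best P0=NH4 P1=NH0
Op 10: best P0=NH4 P1=NH1
Op 11: best P0=NH4 P1=NH1

Answer: P0:NH4 P1:NH1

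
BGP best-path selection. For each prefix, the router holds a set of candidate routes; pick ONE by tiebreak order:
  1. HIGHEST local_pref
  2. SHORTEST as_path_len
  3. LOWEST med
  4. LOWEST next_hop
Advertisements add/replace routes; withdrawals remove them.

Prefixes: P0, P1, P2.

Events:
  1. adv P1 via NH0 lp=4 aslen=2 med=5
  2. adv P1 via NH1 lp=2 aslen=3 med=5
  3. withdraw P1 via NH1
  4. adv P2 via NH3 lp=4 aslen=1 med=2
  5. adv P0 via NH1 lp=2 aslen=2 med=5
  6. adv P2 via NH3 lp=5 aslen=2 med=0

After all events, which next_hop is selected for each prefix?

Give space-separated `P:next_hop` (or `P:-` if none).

Answer: P0:NH1 P1:NH0 P2:NH3

Derivation:
Op 1: best P0=- P1=NH0 P2=-
Op 2: best P0=- P1=NH0 P2=-
Op 3: best P0=- P1=NH0 P2=-
Op 4: best P0=- P1=NH0 P2=NH3
Op 5: best P0=NH1 P1=NH0 P2=NH3
Op 6: best P0=NH1 P1=NH0 P2=NH3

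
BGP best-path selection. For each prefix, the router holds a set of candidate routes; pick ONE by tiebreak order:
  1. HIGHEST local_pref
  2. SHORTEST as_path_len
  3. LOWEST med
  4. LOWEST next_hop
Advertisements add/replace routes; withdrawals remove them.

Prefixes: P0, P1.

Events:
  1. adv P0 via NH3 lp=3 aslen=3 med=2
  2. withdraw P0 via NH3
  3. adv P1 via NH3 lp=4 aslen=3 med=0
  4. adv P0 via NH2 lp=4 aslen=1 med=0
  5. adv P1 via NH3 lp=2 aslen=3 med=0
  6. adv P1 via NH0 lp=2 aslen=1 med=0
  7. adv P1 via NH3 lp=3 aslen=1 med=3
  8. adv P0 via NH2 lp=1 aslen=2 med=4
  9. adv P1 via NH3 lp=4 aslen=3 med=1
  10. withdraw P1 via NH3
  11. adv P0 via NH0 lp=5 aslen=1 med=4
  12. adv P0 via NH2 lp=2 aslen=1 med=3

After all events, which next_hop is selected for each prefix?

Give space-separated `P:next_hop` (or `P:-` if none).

Op 1: best P0=NH3 P1=-
Op 2: best P0=- P1=-
Op 3: best P0=- P1=NH3
Op 4: best P0=NH2 P1=NH3
Op 5: best P0=NH2 P1=NH3
Op 6: best P0=NH2 P1=NH0
Op 7: best P0=NH2 P1=NH3
Op 8: best P0=NH2 P1=NH3
Op 9: best P0=NH2 P1=NH3
Op 10: best P0=NH2 P1=NH0
Op 11: best P0=NH0 P1=NH0
Op 12: best P0=NH0 P1=NH0

Answer: P0:NH0 P1:NH0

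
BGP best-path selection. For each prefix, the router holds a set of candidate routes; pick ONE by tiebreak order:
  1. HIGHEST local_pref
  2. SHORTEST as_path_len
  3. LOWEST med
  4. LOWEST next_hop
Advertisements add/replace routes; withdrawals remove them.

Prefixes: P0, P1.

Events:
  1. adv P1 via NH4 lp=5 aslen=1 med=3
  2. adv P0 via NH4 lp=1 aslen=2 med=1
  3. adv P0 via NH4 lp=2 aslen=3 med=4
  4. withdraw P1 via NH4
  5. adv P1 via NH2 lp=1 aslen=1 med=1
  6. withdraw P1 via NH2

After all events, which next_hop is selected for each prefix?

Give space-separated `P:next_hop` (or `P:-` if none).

Op 1: best P0=- P1=NH4
Op 2: best P0=NH4 P1=NH4
Op 3: best P0=NH4 P1=NH4
Op 4: best P0=NH4 P1=-
Op 5: best P0=NH4 P1=NH2
Op 6: best P0=NH4 P1=-

Answer: P0:NH4 P1:-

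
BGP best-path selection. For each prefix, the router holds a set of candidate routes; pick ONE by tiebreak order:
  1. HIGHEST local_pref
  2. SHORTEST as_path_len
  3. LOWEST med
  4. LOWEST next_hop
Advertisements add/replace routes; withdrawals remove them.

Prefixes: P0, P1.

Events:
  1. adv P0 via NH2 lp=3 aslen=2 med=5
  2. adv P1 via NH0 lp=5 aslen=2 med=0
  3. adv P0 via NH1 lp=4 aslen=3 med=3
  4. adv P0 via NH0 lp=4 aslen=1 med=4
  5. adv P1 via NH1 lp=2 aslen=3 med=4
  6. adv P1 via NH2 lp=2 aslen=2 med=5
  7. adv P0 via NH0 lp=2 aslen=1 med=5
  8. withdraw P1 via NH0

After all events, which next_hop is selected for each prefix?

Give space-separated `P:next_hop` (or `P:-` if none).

Op 1: best P0=NH2 P1=-
Op 2: best P0=NH2 P1=NH0
Op 3: best P0=NH1 P1=NH0
Op 4: best P0=NH0 P1=NH0
Op 5: best P0=NH0 P1=NH0
Op 6: best P0=NH0 P1=NH0
Op 7: best P0=NH1 P1=NH0
Op 8: best P0=NH1 P1=NH2

Answer: P0:NH1 P1:NH2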